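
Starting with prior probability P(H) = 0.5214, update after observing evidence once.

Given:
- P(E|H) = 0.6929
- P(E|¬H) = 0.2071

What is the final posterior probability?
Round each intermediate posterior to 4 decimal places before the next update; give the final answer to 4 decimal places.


Sequential Bayesian updating:

Initial prior: P(H) = 0.5214

Update 1:
  P(E) = 0.6929 × 0.5214 + 0.2071 × 0.4786 = 0.36127806 + 0.09911806 = 0.46039612
  P(H|E) = 0.36127806 / 0.46039612 = 0.7847

Final posterior: 0.7847


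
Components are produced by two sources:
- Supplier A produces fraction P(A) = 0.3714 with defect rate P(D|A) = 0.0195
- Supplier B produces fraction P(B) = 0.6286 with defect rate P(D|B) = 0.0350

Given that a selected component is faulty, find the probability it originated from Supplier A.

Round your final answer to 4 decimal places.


Let A = from Supplier A, D = faulty

Given:
- P(A) = 0.3714, P(B) = 0.6286
- P(D|A) = 0.0195, P(D|B) = 0.0350

Step 1: Find P(D)
P(D) = P(D|A)P(A) + P(D|B)P(B)
     = 0.0195 × 0.3714 + 0.0350 × 0.6286
     = 0.00724230 + 0.02200100
     = 0.02924330

Step 2: Apply Bayes' theorem
P(A|D) = P(D|A)P(A) / P(D)
       = 0.00724230 / 0.02924330
       = 0.2477


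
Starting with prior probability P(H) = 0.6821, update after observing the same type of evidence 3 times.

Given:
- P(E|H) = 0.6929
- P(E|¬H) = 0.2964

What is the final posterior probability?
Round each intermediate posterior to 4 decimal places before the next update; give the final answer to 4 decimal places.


Sequential Bayesian updating:

Initial prior: P(H) = 0.6821

Update 1:
  P(E) = 0.6929 × 0.6821 + 0.2964 × 0.3179 = 0.47262709 + 0.09422556 = 0.56685265
  P(H|E) = 0.47262709 / 0.56685265 = 0.8338

Update 2:
  P(E) = 0.6929 × 0.8338 + 0.2964 × 0.1662 = 0.57774002 + 0.04926168 = 0.62700170
  P(H|E) = 0.57774002 / 0.62700170 = 0.9214

Update 3:
  P(E) = 0.6929 × 0.9214 + 0.2964 × 0.0786 = 0.63843806 + 0.02329704 = 0.66173510
  P(H|E) = 0.63843806 / 0.66173510 = 0.9648

Final posterior: 0.9648


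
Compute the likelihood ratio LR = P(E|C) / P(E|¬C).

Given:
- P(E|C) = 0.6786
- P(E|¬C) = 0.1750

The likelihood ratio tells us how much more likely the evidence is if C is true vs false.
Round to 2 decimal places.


Likelihood Ratio (LR) = P(E|C) / P(E|¬C)

LR = 0.6786 / 0.1750
   = 3.88

The evidence is 3.88 times more likely if C is true than if C is false.
Because LR exceeds 1, E is evidence for C.


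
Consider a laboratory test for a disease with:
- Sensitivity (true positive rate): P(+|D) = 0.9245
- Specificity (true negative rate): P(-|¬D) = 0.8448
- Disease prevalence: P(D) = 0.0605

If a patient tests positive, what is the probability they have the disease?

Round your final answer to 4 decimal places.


Let D = has disease, + = positive test

Given:
- P(D) = 0.0605 (prevalence)
- P(+|D) = 0.9245 (sensitivity)
- P(-|¬D) = 0.8448 (specificity)
- P(+|¬D) = 0.1552 (false positive rate = 1 - specificity)

Step 1: Find P(+)
P(+) = P(+|D)P(D) + P(+|¬D)P(¬D)
     = 0.9245 × 0.0605 + 0.1552 × 0.9395
     = 0.05593225 + 0.14581040
     = 0.20174265

Step 2: Apply Bayes' theorem for P(D|+)
P(D|+) = P(+|D)P(D) / P(+)
       = 0.05593225 / 0.20174265
       = 0.2772


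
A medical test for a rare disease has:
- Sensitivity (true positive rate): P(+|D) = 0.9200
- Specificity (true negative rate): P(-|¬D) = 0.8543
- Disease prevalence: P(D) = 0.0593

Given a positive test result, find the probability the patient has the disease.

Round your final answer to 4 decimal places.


Let D = has disease, + = positive test

Given:
- P(D) = 0.0593 (prevalence)
- P(+|D) = 0.9200 (sensitivity)
- P(-|¬D) = 0.8543 (specificity)
- P(+|¬D) = 0.1457 (false positive rate = 1 - specificity)

Step 1: Find P(+)
P(+) = P(+|D)P(D) + P(+|¬D)P(¬D)
     = 0.9200 × 0.0593 + 0.1457 × 0.9407
     = 0.05455600 + 0.13705999
     = 0.19161599

Step 2: Apply Bayes' theorem for P(D|+)
P(D|+) = P(+|D)P(D) / P(+)
       = 0.05455600 / 0.19161599
       = 0.2847


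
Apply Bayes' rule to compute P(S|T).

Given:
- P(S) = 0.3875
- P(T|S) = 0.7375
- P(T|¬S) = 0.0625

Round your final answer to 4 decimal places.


Bayes' theorem: P(S|T) = P(T|S) × P(S) / P(T)

Step 1: Calculate P(T) using law of total probability
P(T) = P(T|S)P(S) + P(T|¬S)P(¬S)
     = 0.7375 × 0.3875 + 0.0625 × 0.6125
     = 0.28578125 + 0.03828125
     = 0.32406250

Step 2: Apply Bayes' theorem
P(S|T) = P(T|S) × P(S) / P(T)
       = 0.28578125 / 0.32406250
       = 0.8819


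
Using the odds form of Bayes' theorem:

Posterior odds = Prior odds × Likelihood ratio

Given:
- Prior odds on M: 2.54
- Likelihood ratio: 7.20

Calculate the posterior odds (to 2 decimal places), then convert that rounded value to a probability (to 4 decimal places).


Step 1: Calculate posterior odds
Posterior odds = Prior odds × LR
               = 2.54 × 7.20
               = 18.29

Step 2: Convert to probability
P(M|E) = Posterior odds / (1 + Posterior odds)
       = 18.29 / (1 + 18.29)
       = 18.29 / 19.29
       = 0.9482

The evidence increased P(M) from 0.7175 to 0.9482.


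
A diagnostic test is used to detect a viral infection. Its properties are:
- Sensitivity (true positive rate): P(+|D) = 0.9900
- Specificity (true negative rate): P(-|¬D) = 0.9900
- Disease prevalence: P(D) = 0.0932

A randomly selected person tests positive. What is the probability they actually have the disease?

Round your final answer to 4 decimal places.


Let D = has disease, + = positive test

Given:
- P(D) = 0.0932 (prevalence)
- P(+|D) = 0.9900 (sensitivity)
- P(-|¬D) = 0.9900 (specificity)
- P(+|¬D) = 0.0100 (false positive rate = 1 - specificity)

Step 1: Find P(+)
P(+) = P(+|D)P(D) + P(+|¬D)P(¬D)
     = 0.9900 × 0.0932 + 0.0100 × 0.9068
     = 0.09226800 + 0.00906800
     = 0.10133600

Step 2: Apply Bayes' theorem for P(D|+)
P(D|+) = P(+|D)P(D) / P(+)
       = 0.09226800 / 0.10133600
       = 0.9105


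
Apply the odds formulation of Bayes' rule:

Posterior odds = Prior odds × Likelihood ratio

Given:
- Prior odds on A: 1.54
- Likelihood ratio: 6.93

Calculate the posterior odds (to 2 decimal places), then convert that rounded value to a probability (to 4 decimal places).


Step 1: Calculate posterior odds
Posterior odds = Prior odds × LR
               = 1.54 × 6.93
               = 10.67

Step 2: Convert to probability
P(A|E) = Posterior odds / (1 + Posterior odds)
       = 10.67 / (1 + 10.67)
       = 10.67 / 11.67
       = 0.9143

The evidence increased P(A) from 0.6063 to 0.9143.


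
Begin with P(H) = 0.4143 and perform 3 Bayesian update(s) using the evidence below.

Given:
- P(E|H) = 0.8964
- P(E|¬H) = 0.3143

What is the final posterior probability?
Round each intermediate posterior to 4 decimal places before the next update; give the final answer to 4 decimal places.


Sequential Bayesian updating:

Initial prior: P(H) = 0.4143

Update 1:
  P(E) = 0.8964 × 0.4143 + 0.3143 × 0.5857 = 0.37137852 + 0.18408551 = 0.55546403
  P(H|E) = 0.37137852 / 0.55546403 = 0.6686

Update 2:
  P(E) = 0.8964 × 0.6686 + 0.3143 × 0.3314 = 0.59933304 + 0.10415902 = 0.70349206
  P(H|E) = 0.59933304 / 0.70349206 = 0.8519

Update 3:
  P(E) = 0.8964 × 0.8519 + 0.3143 × 0.1481 = 0.76364316 + 0.04654783 = 0.81019099
  P(H|E) = 0.76364316 / 0.81019099 = 0.9425

Final posterior: 0.9425


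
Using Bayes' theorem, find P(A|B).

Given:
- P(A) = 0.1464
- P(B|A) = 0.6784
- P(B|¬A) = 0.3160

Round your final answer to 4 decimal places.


Bayes' theorem: P(A|B) = P(B|A) × P(A) / P(B)

Step 1: Calculate P(B) using law of total probability
P(B) = P(B|A)P(A) + P(B|¬A)P(¬A)
     = 0.6784 × 0.1464 + 0.3160 × 0.8536
     = 0.09931776 + 0.26973760
     = 0.36905536

Step 2: Apply Bayes' theorem
P(A|B) = P(B|A) × P(A) / P(B)
       = 0.09931776 / 0.36905536
       = 0.2691


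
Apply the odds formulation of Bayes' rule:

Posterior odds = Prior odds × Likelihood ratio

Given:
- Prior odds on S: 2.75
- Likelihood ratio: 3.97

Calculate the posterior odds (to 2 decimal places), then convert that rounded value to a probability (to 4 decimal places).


Step 1: Calculate posterior odds
Posterior odds = Prior odds × LR
               = 2.75 × 3.97
               = 10.92

Step 2: Convert to probability
P(S|E) = Posterior odds / (1 + Posterior odds)
       = 10.92 / (1 + 10.92)
       = 10.92 / 11.92
       = 0.9161

The evidence increased P(S) from 0.7333 to 0.9161.


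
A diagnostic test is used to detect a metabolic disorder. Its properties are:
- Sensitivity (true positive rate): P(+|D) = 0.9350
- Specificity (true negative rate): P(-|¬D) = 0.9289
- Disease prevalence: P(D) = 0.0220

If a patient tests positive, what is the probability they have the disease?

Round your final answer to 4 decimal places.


Let D = has disease, + = positive test

Given:
- P(D) = 0.0220 (prevalence)
- P(+|D) = 0.9350 (sensitivity)
- P(-|¬D) = 0.9289 (specificity)
- P(+|¬D) = 0.0711 (false positive rate = 1 - specificity)

Step 1: Find P(+)
P(+) = P(+|D)P(D) + P(+|¬D)P(¬D)
     = 0.9350 × 0.0220 + 0.0711 × 0.9780
     = 0.02057000 + 0.06953580
     = 0.09010580

Step 2: Apply Bayes' theorem for P(D|+)
P(D|+) = P(+|D)P(D) / P(+)
       = 0.02057000 / 0.09010580
       = 0.2283


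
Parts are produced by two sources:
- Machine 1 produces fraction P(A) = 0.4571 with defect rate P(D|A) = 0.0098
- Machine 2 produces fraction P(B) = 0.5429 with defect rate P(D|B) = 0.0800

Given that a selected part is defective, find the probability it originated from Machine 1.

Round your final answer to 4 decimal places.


Let A = from Machine 1, D = defective

Given:
- P(A) = 0.4571, P(B) = 0.5429
- P(D|A) = 0.0098, P(D|B) = 0.0800

Step 1: Find P(D)
P(D) = P(D|A)P(A) + P(D|B)P(B)
     = 0.0098 × 0.4571 + 0.0800 × 0.5429
     = 0.00447958 + 0.04343200
     = 0.04791158

Step 2: Apply Bayes' theorem
P(A|D) = P(D|A)P(A) / P(D)
       = 0.00447958 / 0.04791158
       = 0.0935


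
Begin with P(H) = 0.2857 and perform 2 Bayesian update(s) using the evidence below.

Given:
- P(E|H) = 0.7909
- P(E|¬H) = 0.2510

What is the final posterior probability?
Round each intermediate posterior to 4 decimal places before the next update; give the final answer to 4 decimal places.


Sequential Bayesian updating:

Initial prior: P(H) = 0.2857

Update 1:
  P(E) = 0.7909 × 0.2857 + 0.2510 × 0.7143 = 0.22596013 + 0.17928930 = 0.40524943
  P(H|E) = 0.22596013 / 0.40524943 = 0.5576

Update 2:
  P(E) = 0.7909 × 0.5576 + 0.2510 × 0.4424 = 0.44100584 + 0.11104240 = 0.55204824
  P(H|E) = 0.44100584 / 0.55204824 = 0.7989

Final posterior: 0.7989


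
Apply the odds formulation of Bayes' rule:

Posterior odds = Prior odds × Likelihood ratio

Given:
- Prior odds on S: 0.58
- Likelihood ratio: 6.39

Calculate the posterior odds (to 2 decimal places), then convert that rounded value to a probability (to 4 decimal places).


Step 1: Calculate posterior odds
Posterior odds = Prior odds × LR
               = 0.58 × 6.39
               = 3.71

Step 2: Convert to probability
P(S|E) = Posterior odds / (1 + Posterior odds)
       = 3.71 / (1 + 3.71)
       = 3.71 / 4.71
       = 0.7877

The evidence increased P(S) from 0.3671 to 0.7877.


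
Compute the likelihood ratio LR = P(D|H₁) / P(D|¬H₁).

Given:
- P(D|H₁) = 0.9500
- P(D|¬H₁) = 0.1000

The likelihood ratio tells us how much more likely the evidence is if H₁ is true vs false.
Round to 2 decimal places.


Likelihood Ratio (LR) = P(D|H₁) / P(D|¬H₁)

LR = 0.9500 / 0.1000
   = 9.50

The evidence is 9.50 times more likely if H₁ is true than if H₁ is false.
Since LR > 1, the evidence supports H₁ over ¬H₁.


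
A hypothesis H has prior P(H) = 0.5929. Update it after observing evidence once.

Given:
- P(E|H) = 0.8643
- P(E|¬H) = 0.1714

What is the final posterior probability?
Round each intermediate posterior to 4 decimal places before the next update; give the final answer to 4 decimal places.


Sequential Bayesian updating:

Initial prior: P(H) = 0.5929

Update 1:
  P(E) = 0.8643 × 0.5929 + 0.1714 × 0.4071 = 0.51244347 + 0.06977694 = 0.58222041
  P(H|E) = 0.51244347 / 0.58222041 = 0.8802

Final posterior: 0.8802


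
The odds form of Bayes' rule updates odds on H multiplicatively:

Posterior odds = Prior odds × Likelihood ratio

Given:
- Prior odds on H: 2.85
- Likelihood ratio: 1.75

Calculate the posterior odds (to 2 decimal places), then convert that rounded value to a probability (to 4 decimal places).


Step 1: Calculate posterior odds
Posterior odds = Prior odds × LR
               = 2.85 × 1.75
               = 4.99

Step 2: Convert to probability
P(H|E) = Posterior odds / (1 + Posterior odds)
       = 4.99 / (1 + 4.99)
       = 4.99 / 5.99
       = 0.8331

The evidence increased P(H) from 0.7403 to 0.8331.


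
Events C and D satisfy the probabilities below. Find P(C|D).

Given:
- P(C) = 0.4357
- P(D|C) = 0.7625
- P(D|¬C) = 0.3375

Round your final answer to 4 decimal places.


Bayes' theorem: P(C|D) = P(D|C) × P(C) / P(D)

Step 1: Calculate P(D) using law of total probability
P(D) = P(D|C)P(C) + P(D|¬C)P(¬C)
     = 0.7625 × 0.4357 + 0.3375 × 0.5643
     = 0.33222125 + 0.19045125
     = 0.52267250

Step 2: Apply Bayes' theorem
P(C|D) = P(D|C) × P(C) / P(D)
       = 0.33222125 / 0.52267250
       = 0.6356


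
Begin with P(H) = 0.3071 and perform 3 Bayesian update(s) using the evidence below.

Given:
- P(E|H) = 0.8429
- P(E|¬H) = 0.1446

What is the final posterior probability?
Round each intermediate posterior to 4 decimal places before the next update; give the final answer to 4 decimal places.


Sequential Bayesian updating:

Initial prior: P(H) = 0.3071

Update 1:
  P(E) = 0.8429 × 0.3071 + 0.1446 × 0.6929 = 0.25885459 + 0.10019334 = 0.35904793
  P(H|E) = 0.25885459 / 0.35904793 = 0.7209

Update 2:
  P(E) = 0.8429 × 0.7209 + 0.1446 × 0.2791 = 0.60764661 + 0.04035786 = 0.64800447
  P(H|E) = 0.60764661 / 0.64800447 = 0.9377

Update 3:
  P(E) = 0.8429 × 0.9377 + 0.1446 × 0.0623 = 0.79038733 + 0.00900858 = 0.79939591
  P(H|E) = 0.79038733 / 0.79939591 = 0.9887

Final posterior: 0.9887


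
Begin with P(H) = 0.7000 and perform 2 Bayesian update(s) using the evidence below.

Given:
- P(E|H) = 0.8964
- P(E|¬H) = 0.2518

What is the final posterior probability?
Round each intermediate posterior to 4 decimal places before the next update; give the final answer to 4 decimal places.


Sequential Bayesian updating:

Initial prior: P(H) = 0.7000

Update 1:
  P(E) = 0.8964 × 0.7000 + 0.2518 × 0.3000 = 0.62748000 + 0.07554000 = 0.70302000
  P(H|E) = 0.62748000 / 0.70302000 = 0.8925

Update 2:
  P(E) = 0.8964 × 0.8925 + 0.2518 × 0.1075 = 0.80003700 + 0.02706850 = 0.82710550
  P(H|E) = 0.80003700 / 0.82710550 = 0.9673

Final posterior: 0.9673


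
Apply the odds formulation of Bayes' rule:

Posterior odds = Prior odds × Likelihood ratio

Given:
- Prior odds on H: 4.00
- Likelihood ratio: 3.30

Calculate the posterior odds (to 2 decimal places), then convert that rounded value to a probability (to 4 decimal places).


Step 1: Calculate posterior odds
Posterior odds = Prior odds × LR
               = 4.00 × 3.30
               = 13.20

Step 2: Convert to probability
P(H|E) = Posterior odds / (1 + Posterior odds)
       = 13.20 / (1 + 13.20)
       = 13.20 / 14.20
       = 0.9296

The evidence increased P(H) from 0.8000 to 0.9296.


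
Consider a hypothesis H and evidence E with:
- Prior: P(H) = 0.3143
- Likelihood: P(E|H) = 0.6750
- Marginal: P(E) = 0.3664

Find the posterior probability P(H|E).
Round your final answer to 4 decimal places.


Using Bayes' theorem:

P(H|E) = P(E|H) × P(H) / P(E)
       = 0.6750 × 0.3143 / 0.3664
       = 0.21215250 / 0.3664
       = 0.5790

The evidence strengthens our belief in H.
Prior: 0.3143 → Posterior: 0.5790


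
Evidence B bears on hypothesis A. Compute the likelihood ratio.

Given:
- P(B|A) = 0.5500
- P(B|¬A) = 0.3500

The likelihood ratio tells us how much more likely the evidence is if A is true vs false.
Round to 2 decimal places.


Likelihood Ratio (LR) = P(B|A) / P(B|¬A)

LR = 0.5500 / 0.3500
   = 1.57

The evidence is 1.57 times more likely if A is true than if A is false.
Since LR > 1, the evidence supports A over ¬A.


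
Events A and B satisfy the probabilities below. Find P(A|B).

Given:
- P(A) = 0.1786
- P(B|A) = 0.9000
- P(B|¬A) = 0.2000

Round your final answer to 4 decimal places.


Bayes' theorem: P(A|B) = P(B|A) × P(A) / P(B)

Step 1: Calculate P(B) using law of total probability
P(B) = P(B|A)P(A) + P(B|¬A)P(¬A)
     = 0.9000 × 0.1786 + 0.2000 × 0.8214
     = 0.16074000 + 0.16428000
     = 0.32502000

Step 2: Apply Bayes' theorem
P(A|B) = P(B|A) × P(A) / P(B)
       = 0.16074000 / 0.32502000
       = 0.4946


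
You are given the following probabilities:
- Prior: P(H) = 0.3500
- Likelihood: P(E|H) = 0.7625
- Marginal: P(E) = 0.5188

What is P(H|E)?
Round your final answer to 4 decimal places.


Using Bayes' theorem:

P(H|E) = P(E|H) × P(H) / P(E)
       = 0.7625 × 0.3500 / 0.5188
       = 0.26687500 / 0.5188
       = 0.5144

The evidence strengthens our belief in H.
Prior: 0.3500 → Posterior: 0.5144


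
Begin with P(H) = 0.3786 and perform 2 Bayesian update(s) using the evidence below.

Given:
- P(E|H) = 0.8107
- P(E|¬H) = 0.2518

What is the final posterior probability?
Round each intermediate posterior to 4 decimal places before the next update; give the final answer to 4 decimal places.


Sequential Bayesian updating:

Initial prior: P(H) = 0.3786

Update 1:
  P(E) = 0.8107 × 0.3786 + 0.2518 × 0.6214 = 0.30693102 + 0.15646852 = 0.46339954
  P(H|E) = 0.30693102 / 0.46339954 = 0.6623

Update 2:
  P(E) = 0.8107 × 0.6623 + 0.2518 × 0.3377 = 0.53692661 + 0.08503286 = 0.62195947
  P(H|E) = 0.53692661 / 0.62195947 = 0.8633

Final posterior: 0.8633


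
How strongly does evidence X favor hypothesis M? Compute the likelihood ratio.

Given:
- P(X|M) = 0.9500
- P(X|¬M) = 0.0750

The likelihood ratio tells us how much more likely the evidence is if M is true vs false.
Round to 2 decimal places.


Likelihood Ratio (LR) = P(X|M) / P(X|¬M)

LR = 0.9500 / 0.0750
   = 12.67

The evidence is 12.67 times more likely if M is true than if M is false.
Since LR > 1, the evidence supports M over ¬M.


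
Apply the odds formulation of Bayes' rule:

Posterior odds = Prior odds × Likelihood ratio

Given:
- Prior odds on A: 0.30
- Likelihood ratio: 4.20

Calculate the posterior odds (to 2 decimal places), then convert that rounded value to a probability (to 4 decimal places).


Step 1: Calculate posterior odds
Posterior odds = Prior odds × LR
               = 0.30 × 4.20
               = 1.26

Step 2: Convert to probability
P(A|E) = Posterior odds / (1 + Posterior odds)
       = 1.26 / (1 + 1.26)
       = 1.26 / 2.26
       = 0.5575

The evidence increased P(A) from 0.2308 to 0.5575.


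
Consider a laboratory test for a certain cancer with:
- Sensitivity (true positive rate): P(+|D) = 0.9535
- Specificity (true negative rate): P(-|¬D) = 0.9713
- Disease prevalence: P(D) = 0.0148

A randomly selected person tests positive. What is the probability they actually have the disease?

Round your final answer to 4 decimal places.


Let D = has disease, + = positive test

Given:
- P(D) = 0.0148 (prevalence)
- P(+|D) = 0.9535 (sensitivity)
- P(-|¬D) = 0.9713 (specificity)
- P(+|¬D) = 0.0287 (false positive rate = 1 - specificity)

Step 1: Find P(+)
P(+) = P(+|D)P(D) + P(+|¬D)P(¬D)
     = 0.9535 × 0.0148 + 0.0287 × 0.9852
     = 0.01411180 + 0.02827524
     = 0.04238704

Step 2: Apply Bayes' theorem for P(D|+)
P(D|+) = P(+|D)P(D) / P(+)
       = 0.01411180 / 0.04238704
       = 0.3329


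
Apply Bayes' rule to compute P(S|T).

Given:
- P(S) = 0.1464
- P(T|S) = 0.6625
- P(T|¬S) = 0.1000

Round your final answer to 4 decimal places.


Bayes' theorem: P(S|T) = P(T|S) × P(S) / P(T)

Step 1: Calculate P(T) using law of total probability
P(T) = P(T|S)P(S) + P(T|¬S)P(¬S)
     = 0.6625 × 0.1464 + 0.1000 × 0.8536
     = 0.09699000 + 0.08536000
     = 0.18235000

Step 2: Apply Bayes' theorem
P(S|T) = P(T|S) × P(S) / P(T)
       = 0.09699000 / 0.18235000
       = 0.5319


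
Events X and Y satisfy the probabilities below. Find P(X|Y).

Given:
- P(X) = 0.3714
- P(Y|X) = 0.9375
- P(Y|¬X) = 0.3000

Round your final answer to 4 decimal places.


Bayes' theorem: P(X|Y) = P(Y|X) × P(X) / P(Y)

Step 1: Calculate P(Y) using law of total probability
P(Y) = P(Y|X)P(X) + P(Y|¬X)P(¬X)
     = 0.9375 × 0.3714 + 0.3000 × 0.6286
     = 0.34818750 + 0.18858000
     = 0.53676750

Step 2: Apply Bayes' theorem
P(X|Y) = P(Y|X) × P(X) / P(Y)
       = 0.34818750 / 0.53676750
       = 0.6487


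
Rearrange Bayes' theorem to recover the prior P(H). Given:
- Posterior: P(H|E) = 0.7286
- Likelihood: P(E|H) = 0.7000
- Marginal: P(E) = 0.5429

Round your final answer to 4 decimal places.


From Bayes' theorem: P(H|E) = P(E|H) × P(H) / P(E)

Rearranging for P(H):
P(H) = P(H|E) × P(E) / P(E|H)
     = 0.7286 × 0.5429 / 0.7000
     = 0.39555694 / 0.7000
     = 0.5651


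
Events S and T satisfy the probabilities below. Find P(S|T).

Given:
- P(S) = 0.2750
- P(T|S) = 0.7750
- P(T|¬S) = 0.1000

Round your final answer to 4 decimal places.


Bayes' theorem: P(S|T) = P(T|S) × P(S) / P(T)

Step 1: Calculate P(T) using law of total probability
P(T) = P(T|S)P(S) + P(T|¬S)P(¬S)
     = 0.7750 × 0.2750 + 0.1000 × 0.7250
     = 0.21312500 + 0.07250000
     = 0.28562500

Step 2: Apply Bayes' theorem
P(S|T) = P(T|S) × P(S) / P(T)
       = 0.21312500 / 0.28562500
       = 0.7462


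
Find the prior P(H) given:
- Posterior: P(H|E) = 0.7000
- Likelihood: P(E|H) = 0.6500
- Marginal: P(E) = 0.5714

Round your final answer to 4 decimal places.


From Bayes' theorem: P(H|E) = P(E|H) × P(H) / P(E)

Rearranging for P(H):
P(H) = P(H|E) × P(E) / P(E|H)
     = 0.7000 × 0.5714 / 0.6500
     = 0.39998000 / 0.6500
     = 0.6154


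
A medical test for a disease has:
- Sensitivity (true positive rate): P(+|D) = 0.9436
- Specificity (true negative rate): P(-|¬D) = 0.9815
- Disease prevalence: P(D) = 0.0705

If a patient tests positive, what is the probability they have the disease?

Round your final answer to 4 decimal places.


Let D = has disease, + = positive test

Given:
- P(D) = 0.0705 (prevalence)
- P(+|D) = 0.9436 (sensitivity)
- P(-|¬D) = 0.9815 (specificity)
- P(+|¬D) = 0.0185 (false positive rate = 1 - specificity)

Step 1: Find P(+)
P(+) = P(+|D)P(D) + P(+|¬D)P(¬D)
     = 0.9436 × 0.0705 + 0.0185 × 0.9295
     = 0.06652380 + 0.01719575
     = 0.08371955

Step 2: Apply Bayes' theorem for P(D|+)
P(D|+) = P(+|D)P(D) / P(+)
       = 0.06652380 / 0.08371955
       = 0.7946


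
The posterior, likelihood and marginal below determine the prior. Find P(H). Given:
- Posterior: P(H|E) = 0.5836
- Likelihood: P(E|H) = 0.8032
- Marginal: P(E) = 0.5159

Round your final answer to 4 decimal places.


From Bayes' theorem: P(H|E) = P(E|H) × P(H) / P(E)

Rearranging for P(H):
P(H) = P(H|E) × P(E) / P(E|H)
     = 0.5836 × 0.5159 / 0.8032
     = 0.30107924 / 0.8032
     = 0.3748


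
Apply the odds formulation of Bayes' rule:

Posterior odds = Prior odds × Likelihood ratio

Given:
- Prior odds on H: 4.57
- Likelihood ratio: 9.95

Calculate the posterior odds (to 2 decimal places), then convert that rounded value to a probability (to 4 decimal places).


Step 1: Calculate posterior odds
Posterior odds = Prior odds × LR
               = 4.57 × 9.95
               = 45.47

Step 2: Convert to probability
P(H|E) = Posterior odds / (1 + Posterior odds)
       = 45.47 / (1 + 45.47)
       = 45.47 / 46.47
       = 0.9785

The evidence increased P(H) from 0.8205 to 0.9785.


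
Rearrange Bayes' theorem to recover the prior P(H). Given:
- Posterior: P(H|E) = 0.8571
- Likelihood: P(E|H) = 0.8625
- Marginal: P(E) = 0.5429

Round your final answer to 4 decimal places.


From Bayes' theorem: P(H|E) = P(E|H) × P(H) / P(E)

Rearranging for P(H):
P(H) = P(H|E) × P(E) / P(E|H)
     = 0.8571 × 0.5429 / 0.8625
     = 0.46531959 / 0.8625
     = 0.5395


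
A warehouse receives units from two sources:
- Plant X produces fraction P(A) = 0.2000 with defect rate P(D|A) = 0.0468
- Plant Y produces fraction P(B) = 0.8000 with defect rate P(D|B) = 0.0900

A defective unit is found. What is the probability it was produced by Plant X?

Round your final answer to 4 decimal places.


Let A = from Plant X, D = defective

Given:
- P(A) = 0.2000, P(B) = 0.8000
- P(D|A) = 0.0468, P(D|B) = 0.0900

Step 1: Find P(D)
P(D) = P(D|A)P(A) + P(D|B)P(B)
     = 0.0468 × 0.2000 + 0.0900 × 0.8000
     = 0.00936000 + 0.07200000
     = 0.08136000

Step 2: Apply Bayes' theorem
P(A|D) = P(D|A)P(A) / P(D)
       = 0.00936000 / 0.08136000
       = 0.1150


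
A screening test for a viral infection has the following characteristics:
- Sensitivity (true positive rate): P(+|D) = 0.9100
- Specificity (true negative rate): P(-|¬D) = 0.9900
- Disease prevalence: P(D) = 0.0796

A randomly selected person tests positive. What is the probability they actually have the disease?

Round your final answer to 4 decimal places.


Let D = has disease, + = positive test

Given:
- P(D) = 0.0796 (prevalence)
- P(+|D) = 0.9100 (sensitivity)
- P(-|¬D) = 0.9900 (specificity)
- P(+|¬D) = 0.0100 (false positive rate = 1 - specificity)

Step 1: Find P(+)
P(+) = P(+|D)P(D) + P(+|¬D)P(¬D)
     = 0.9100 × 0.0796 + 0.0100 × 0.9204
     = 0.07243600 + 0.00920400
     = 0.08164000

Step 2: Apply Bayes' theorem for P(D|+)
P(D|+) = P(+|D)P(D) / P(+)
       = 0.07243600 / 0.08164000
       = 0.8873


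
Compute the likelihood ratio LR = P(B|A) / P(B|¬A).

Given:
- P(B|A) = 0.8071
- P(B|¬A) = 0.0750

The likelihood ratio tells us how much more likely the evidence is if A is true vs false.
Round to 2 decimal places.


Likelihood Ratio (LR) = P(B|A) / P(B|¬A)

LR = 0.8071 / 0.0750
   = 10.76

The evidence is 10.76 times more likely if A is true than if A is false.
LR > 1, so observing B raises the odds in favor of A.


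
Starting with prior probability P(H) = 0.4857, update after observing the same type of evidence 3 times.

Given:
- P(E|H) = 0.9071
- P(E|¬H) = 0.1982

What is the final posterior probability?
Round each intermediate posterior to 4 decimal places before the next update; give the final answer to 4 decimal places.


Sequential Bayesian updating:

Initial prior: P(H) = 0.4857

Update 1:
  P(E) = 0.9071 × 0.4857 + 0.1982 × 0.5143 = 0.44057847 + 0.10193426 = 0.54251273
  P(H|E) = 0.44057847 / 0.54251273 = 0.8121

Update 2:
  P(E) = 0.9071 × 0.8121 + 0.1982 × 0.1879 = 0.73665591 + 0.03724178 = 0.77389769
  P(H|E) = 0.73665591 / 0.77389769 = 0.9519

Update 3:
  P(E) = 0.9071 × 0.9519 + 0.1982 × 0.0481 = 0.86346849 + 0.00953342 = 0.87300191
  P(H|E) = 0.86346849 / 0.87300191 = 0.9891

Final posterior: 0.9891


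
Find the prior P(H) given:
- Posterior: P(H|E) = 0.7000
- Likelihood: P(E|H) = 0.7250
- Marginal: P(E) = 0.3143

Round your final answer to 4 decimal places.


From Bayes' theorem: P(H|E) = P(E|H) × P(H) / P(E)

Rearranging for P(H):
P(H) = P(H|E) × P(E) / P(E|H)
     = 0.7000 × 0.3143 / 0.7250
     = 0.22001000 / 0.7250
     = 0.3035


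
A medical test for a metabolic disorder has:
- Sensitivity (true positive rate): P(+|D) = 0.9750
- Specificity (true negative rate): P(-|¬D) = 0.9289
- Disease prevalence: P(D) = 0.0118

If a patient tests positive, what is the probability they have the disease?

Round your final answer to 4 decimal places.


Let D = has disease, + = positive test

Given:
- P(D) = 0.0118 (prevalence)
- P(+|D) = 0.9750 (sensitivity)
- P(-|¬D) = 0.9289 (specificity)
- P(+|¬D) = 0.0711 (false positive rate = 1 - specificity)

Step 1: Find P(+)
P(+) = P(+|D)P(D) + P(+|¬D)P(¬D)
     = 0.9750 × 0.0118 + 0.0711 × 0.9882
     = 0.01150500 + 0.07026102
     = 0.08176602

Step 2: Apply Bayes' theorem for P(D|+)
P(D|+) = P(+|D)P(D) / P(+)
       = 0.01150500 / 0.08176602
       = 0.1407


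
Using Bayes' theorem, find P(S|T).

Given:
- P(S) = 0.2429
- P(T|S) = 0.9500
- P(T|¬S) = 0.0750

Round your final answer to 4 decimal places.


Bayes' theorem: P(S|T) = P(T|S) × P(S) / P(T)

Step 1: Calculate P(T) using law of total probability
P(T) = P(T|S)P(S) + P(T|¬S)P(¬S)
     = 0.9500 × 0.2429 + 0.0750 × 0.7571
     = 0.23075500 + 0.05678250
     = 0.28753750

Step 2: Apply Bayes' theorem
P(S|T) = P(T|S) × P(S) / P(T)
       = 0.23075500 / 0.28753750
       = 0.8025


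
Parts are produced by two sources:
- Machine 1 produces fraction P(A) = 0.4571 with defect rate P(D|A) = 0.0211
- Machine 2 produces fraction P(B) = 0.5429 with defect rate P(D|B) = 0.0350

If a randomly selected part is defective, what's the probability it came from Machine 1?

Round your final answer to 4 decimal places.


Let A = from Machine 1, D = defective

Given:
- P(A) = 0.4571, P(B) = 0.5429
- P(D|A) = 0.0211, P(D|B) = 0.0350

Step 1: Find P(D)
P(D) = P(D|A)P(A) + P(D|B)P(B)
     = 0.0211 × 0.4571 + 0.0350 × 0.5429
     = 0.00964481 + 0.01900150
     = 0.02864631

Step 2: Apply Bayes' theorem
P(A|D) = P(D|A)P(A) / P(D)
       = 0.00964481 / 0.02864631
       = 0.3367


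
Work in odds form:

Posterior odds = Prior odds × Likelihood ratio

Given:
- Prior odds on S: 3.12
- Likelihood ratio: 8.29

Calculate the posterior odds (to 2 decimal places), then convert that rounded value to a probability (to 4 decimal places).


Step 1: Calculate posterior odds
Posterior odds = Prior odds × LR
               = 3.12 × 8.29
               = 25.86

Step 2: Convert to probability
P(S|E) = Posterior odds / (1 + Posterior odds)
       = 25.86 / (1 + 25.86)
       = 25.86 / 26.86
       = 0.9628

The evidence increased P(S) from 0.7573 to 0.9628.


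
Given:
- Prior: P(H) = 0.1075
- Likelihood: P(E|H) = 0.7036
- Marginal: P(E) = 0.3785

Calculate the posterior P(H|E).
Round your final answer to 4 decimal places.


Using Bayes' theorem:

P(H|E) = P(E|H) × P(H) / P(E)
       = 0.7036 × 0.1075 / 0.3785
       = 0.07563700 / 0.3785
       = 0.1998

The evidence strengthens our belief in H.
Prior: 0.1075 → Posterior: 0.1998


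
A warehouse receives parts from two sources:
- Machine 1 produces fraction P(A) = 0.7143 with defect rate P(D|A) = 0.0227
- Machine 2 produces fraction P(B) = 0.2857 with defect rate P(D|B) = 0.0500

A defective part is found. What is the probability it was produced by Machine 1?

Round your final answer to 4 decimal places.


Let A = from Machine 1, D = defective

Given:
- P(A) = 0.7143, P(B) = 0.2857
- P(D|A) = 0.0227, P(D|B) = 0.0500

Step 1: Find P(D)
P(D) = P(D|A)P(A) + P(D|B)P(B)
     = 0.0227 × 0.7143 + 0.0500 × 0.2857
     = 0.01621461 + 0.01428500
     = 0.03049961

Step 2: Apply Bayes' theorem
P(A|D) = P(D|A)P(A) / P(D)
       = 0.01621461 / 0.03049961
       = 0.5316


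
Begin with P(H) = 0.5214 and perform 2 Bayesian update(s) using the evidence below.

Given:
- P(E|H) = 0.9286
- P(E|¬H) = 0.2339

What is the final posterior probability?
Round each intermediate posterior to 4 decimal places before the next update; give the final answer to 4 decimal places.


Sequential Bayesian updating:

Initial prior: P(H) = 0.5214

Update 1:
  P(E) = 0.9286 × 0.5214 + 0.2339 × 0.4786 = 0.48417204 + 0.11194454 = 0.59611658
  P(H|E) = 0.48417204 / 0.59611658 = 0.8122

Update 2:
  P(E) = 0.9286 × 0.8122 + 0.2339 × 0.1878 = 0.75420892 + 0.04392642 = 0.79813534
  P(H|E) = 0.75420892 / 0.79813534 = 0.9450

Final posterior: 0.9450


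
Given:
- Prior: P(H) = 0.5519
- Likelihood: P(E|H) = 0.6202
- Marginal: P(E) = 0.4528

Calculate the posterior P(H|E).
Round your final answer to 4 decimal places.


Using Bayes' theorem:

P(H|E) = P(E|H) × P(H) / P(E)
       = 0.6202 × 0.5519 / 0.4528
       = 0.34228838 / 0.4528
       = 0.7559

The evidence strengthens our belief in H.
Prior: 0.5519 → Posterior: 0.7559


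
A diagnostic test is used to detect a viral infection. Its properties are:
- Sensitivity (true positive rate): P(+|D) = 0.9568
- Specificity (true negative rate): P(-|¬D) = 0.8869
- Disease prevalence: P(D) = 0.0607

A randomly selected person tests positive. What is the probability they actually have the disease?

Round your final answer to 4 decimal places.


Let D = has disease, + = positive test

Given:
- P(D) = 0.0607 (prevalence)
- P(+|D) = 0.9568 (sensitivity)
- P(-|¬D) = 0.8869 (specificity)
- P(+|¬D) = 0.1131 (false positive rate = 1 - specificity)

Step 1: Find P(+)
P(+) = P(+|D)P(D) + P(+|¬D)P(¬D)
     = 0.9568 × 0.0607 + 0.1131 × 0.9393
     = 0.05807776 + 0.10623483
     = 0.16431259

Step 2: Apply Bayes' theorem for P(D|+)
P(D|+) = P(+|D)P(D) / P(+)
       = 0.05807776 / 0.16431259
       = 0.3535


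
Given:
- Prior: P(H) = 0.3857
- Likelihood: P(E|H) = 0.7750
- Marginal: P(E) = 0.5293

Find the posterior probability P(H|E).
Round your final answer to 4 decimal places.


Using Bayes' theorem:

P(H|E) = P(E|H) × P(H) / P(E)
       = 0.7750 × 0.3857 / 0.5293
       = 0.29891750 / 0.5293
       = 0.5647

The evidence strengthens our belief in H.
Prior: 0.3857 → Posterior: 0.5647


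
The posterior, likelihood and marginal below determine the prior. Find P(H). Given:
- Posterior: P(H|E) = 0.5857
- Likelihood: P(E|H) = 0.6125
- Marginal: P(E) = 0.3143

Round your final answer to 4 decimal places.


From Bayes' theorem: P(H|E) = P(E|H) × P(H) / P(E)

Rearranging for P(H):
P(H) = P(H|E) × P(E) / P(E|H)
     = 0.5857 × 0.3143 / 0.6125
     = 0.18408551 / 0.6125
     = 0.3005


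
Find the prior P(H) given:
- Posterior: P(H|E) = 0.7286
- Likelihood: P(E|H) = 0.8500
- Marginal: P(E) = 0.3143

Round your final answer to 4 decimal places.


From Bayes' theorem: P(H|E) = P(E|H) × P(H) / P(E)

Rearranging for P(H):
P(H) = P(H|E) × P(E) / P(E|H)
     = 0.7286 × 0.3143 / 0.8500
     = 0.22899898 / 0.8500
     = 0.2694


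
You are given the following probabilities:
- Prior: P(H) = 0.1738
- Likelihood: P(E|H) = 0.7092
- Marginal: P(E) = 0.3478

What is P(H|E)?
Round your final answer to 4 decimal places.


Using Bayes' theorem:

P(H|E) = P(E|H) × P(H) / P(E)
       = 0.7092 × 0.1738 / 0.3478
       = 0.12325896 / 0.3478
       = 0.3544

The evidence strengthens our belief in H.
Prior: 0.1738 → Posterior: 0.3544


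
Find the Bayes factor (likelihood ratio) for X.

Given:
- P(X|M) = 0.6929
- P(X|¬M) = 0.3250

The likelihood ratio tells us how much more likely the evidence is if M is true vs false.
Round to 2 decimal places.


Likelihood Ratio (LR) = P(X|M) / P(X|¬M)

LR = 0.6929 / 0.3250
   = 2.13

The evidence is 2.13 times more likely if M is true than if M is false.
LR > 1, so observing X raises the odds in favor of M.


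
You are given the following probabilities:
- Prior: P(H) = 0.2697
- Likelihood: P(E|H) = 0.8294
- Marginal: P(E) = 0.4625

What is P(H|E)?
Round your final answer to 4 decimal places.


Using Bayes' theorem:

P(H|E) = P(E|H) × P(H) / P(E)
       = 0.8294 × 0.2697 / 0.4625
       = 0.22368918 / 0.4625
       = 0.4837

The evidence strengthens our belief in H.
Prior: 0.2697 → Posterior: 0.4837


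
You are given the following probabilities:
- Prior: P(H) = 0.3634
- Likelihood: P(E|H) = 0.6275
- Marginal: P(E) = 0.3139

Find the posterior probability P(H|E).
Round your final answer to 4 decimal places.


Using Bayes' theorem:

P(H|E) = P(E|H) × P(H) / P(E)
       = 0.6275 × 0.3634 / 0.3139
       = 0.22803350 / 0.3139
       = 0.7265

The evidence strengthens our belief in H.
Prior: 0.3634 → Posterior: 0.7265


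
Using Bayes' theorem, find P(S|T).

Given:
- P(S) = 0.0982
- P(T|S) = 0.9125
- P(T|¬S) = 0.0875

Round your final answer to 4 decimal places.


Bayes' theorem: P(S|T) = P(T|S) × P(S) / P(T)

Step 1: Calculate P(T) using law of total probability
P(T) = P(T|S)P(S) + P(T|¬S)P(¬S)
     = 0.9125 × 0.0982 + 0.0875 × 0.9018
     = 0.08960750 + 0.07890750
     = 0.16851500

Step 2: Apply Bayes' theorem
P(S|T) = P(T|S) × P(S) / P(T)
       = 0.08960750 / 0.16851500
       = 0.5317


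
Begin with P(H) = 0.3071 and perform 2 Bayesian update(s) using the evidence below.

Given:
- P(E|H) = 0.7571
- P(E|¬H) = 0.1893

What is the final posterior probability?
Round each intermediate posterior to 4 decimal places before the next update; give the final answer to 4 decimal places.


Sequential Bayesian updating:

Initial prior: P(H) = 0.3071

Update 1:
  P(E) = 0.7571 × 0.3071 + 0.1893 × 0.6929 = 0.23250541 + 0.13116597 = 0.36367138
  P(H|E) = 0.23250541 / 0.36367138 = 0.6393

Update 2:
  P(E) = 0.7571 × 0.6393 + 0.1893 × 0.3607 = 0.48401403 + 0.06828051 = 0.55229454
  P(H|E) = 0.48401403 / 0.55229454 = 0.8764

Final posterior: 0.8764


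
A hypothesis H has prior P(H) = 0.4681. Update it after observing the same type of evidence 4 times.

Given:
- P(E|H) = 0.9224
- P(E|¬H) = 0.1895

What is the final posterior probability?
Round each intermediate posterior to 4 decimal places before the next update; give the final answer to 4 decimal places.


Sequential Bayesian updating:

Initial prior: P(H) = 0.4681

Update 1:
  P(E) = 0.9224 × 0.4681 + 0.1895 × 0.5319 = 0.43177544 + 0.10079505 = 0.53257049
  P(H|E) = 0.43177544 / 0.53257049 = 0.8107

Update 2:
  P(E) = 0.9224 × 0.8107 + 0.1895 × 0.1893 = 0.74778968 + 0.03587235 = 0.78366203
  P(H|E) = 0.74778968 / 0.78366203 = 0.9542

Update 3:
  P(E) = 0.9224 × 0.9542 + 0.1895 × 0.0458 = 0.88015408 + 0.00867910 = 0.88883318
  P(H|E) = 0.88015408 / 0.88883318 = 0.9902

Update 4:
  P(E) = 0.9224 × 0.9902 + 0.1895 × 0.0098 = 0.91336048 + 0.00185710 = 0.91521758
  P(H|E) = 0.91336048 / 0.91521758 = 0.9980

Final posterior: 0.9980


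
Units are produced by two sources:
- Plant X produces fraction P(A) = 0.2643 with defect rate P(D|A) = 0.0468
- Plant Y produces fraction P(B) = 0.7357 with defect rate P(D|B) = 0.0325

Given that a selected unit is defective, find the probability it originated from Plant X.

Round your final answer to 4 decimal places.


Let A = from Plant X, D = defective

Given:
- P(A) = 0.2643, P(B) = 0.7357
- P(D|A) = 0.0468, P(D|B) = 0.0325

Step 1: Find P(D)
P(D) = P(D|A)P(A) + P(D|B)P(B)
     = 0.0468 × 0.2643 + 0.0325 × 0.7357
     = 0.01236924 + 0.02391025
     = 0.03627949

Step 2: Apply Bayes' theorem
P(A|D) = P(D|A)P(A) / P(D)
       = 0.01236924 / 0.03627949
       = 0.3409


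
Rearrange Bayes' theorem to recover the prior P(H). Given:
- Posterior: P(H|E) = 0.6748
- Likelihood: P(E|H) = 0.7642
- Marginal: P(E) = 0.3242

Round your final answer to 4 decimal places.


From Bayes' theorem: P(H|E) = P(E|H) × P(H) / P(E)

Rearranging for P(H):
P(H) = P(H|E) × P(E) / P(E|H)
     = 0.6748 × 0.3242 / 0.7642
     = 0.21877016 / 0.7642
     = 0.2863


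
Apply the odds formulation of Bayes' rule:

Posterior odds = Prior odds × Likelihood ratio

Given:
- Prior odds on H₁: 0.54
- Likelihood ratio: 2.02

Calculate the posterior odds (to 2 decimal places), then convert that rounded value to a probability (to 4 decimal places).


Step 1: Calculate posterior odds
Posterior odds = Prior odds × LR
               = 0.54 × 2.02
               = 1.09

Step 2: Convert to probability
P(H₁|E) = Posterior odds / (1 + Posterior odds)
       = 1.09 / (1 + 1.09)
       = 1.09 / 2.09
       = 0.5215

The evidence increased P(H₁) from 0.3506 to 0.5215.


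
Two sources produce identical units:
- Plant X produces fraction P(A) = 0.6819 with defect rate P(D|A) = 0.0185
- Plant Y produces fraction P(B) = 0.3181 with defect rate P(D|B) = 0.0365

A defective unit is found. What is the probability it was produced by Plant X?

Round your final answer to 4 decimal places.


Let A = from Plant X, D = defective

Given:
- P(A) = 0.6819, P(B) = 0.3181
- P(D|A) = 0.0185, P(D|B) = 0.0365

Step 1: Find P(D)
P(D) = P(D|A)P(A) + P(D|B)P(B)
     = 0.0185 × 0.6819 + 0.0365 × 0.3181
     = 0.01261515 + 0.01161065
     = 0.02422580

Step 2: Apply Bayes' theorem
P(A|D) = P(D|A)P(A) / P(D)
       = 0.01261515 / 0.02422580
       = 0.5207


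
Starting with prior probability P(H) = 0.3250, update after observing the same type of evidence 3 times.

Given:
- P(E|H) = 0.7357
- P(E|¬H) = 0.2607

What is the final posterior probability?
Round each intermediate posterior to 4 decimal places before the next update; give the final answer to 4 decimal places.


Sequential Bayesian updating:

Initial prior: P(H) = 0.3250

Update 1:
  P(E) = 0.7357 × 0.3250 + 0.2607 × 0.6750 = 0.23910250 + 0.17597250 = 0.41507500
  P(H|E) = 0.23910250 / 0.41507500 = 0.5760

Update 2:
  P(E) = 0.7357 × 0.5760 + 0.2607 × 0.4240 = 0.42376320 + 0.11053680 = 0.53430000
  P(H|E) = 0.42376320 / 0.53430000 = 0.7931

Update 3:
  P(E) = 0.7357 × 0.7931 + 0.2607 × 0.2069 = 0.58348367 + 0.05393883 = 0.63742250
  P(H|E) = 0.58348367 / 0.63742250 = 0.9154

Final posterior: 0.9154
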